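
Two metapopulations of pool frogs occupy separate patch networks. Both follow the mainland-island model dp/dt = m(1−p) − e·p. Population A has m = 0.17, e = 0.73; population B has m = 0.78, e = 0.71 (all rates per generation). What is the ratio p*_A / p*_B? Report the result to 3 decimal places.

0.361

A: p*_A = m/(m+e) = 0.17/0.9000 = 0.1889.
B: p*_B = 0.78/1.4900 = 0.5235.
p*_A / p*_B = 0.1889/0.5235 = 0.3608.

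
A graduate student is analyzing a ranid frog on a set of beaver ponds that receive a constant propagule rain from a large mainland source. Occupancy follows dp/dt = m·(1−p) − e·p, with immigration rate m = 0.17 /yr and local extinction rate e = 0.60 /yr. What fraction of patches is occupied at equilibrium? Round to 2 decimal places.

0.22

Setting dp/dt = 0: m − m·p* = e·p*, so m = (m+e)·p*.
p* = m/(m+e) = 0.17/(0.17+0.60) = 0.17/0.7700 = 0.2208.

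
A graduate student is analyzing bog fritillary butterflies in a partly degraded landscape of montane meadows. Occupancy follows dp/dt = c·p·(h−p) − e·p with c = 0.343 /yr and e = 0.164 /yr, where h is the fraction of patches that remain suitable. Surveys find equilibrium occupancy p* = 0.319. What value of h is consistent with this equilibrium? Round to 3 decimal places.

0.797

At equilibrium c(h−p*) = e, so h = p* + e/c.
h = 0.319 + 0.164/0.343 = 0.319 + 0.4781 = 0.7971.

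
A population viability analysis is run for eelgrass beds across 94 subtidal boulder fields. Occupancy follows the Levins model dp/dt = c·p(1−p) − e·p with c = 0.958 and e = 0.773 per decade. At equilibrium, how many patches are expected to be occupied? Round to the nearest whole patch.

18

p* = 1 − e/c = 1 − 0.773/0.958 = 0.1931.
Expected occupied patches = N × p* = 94 × 0.1931 = 18.15 ≈ 18.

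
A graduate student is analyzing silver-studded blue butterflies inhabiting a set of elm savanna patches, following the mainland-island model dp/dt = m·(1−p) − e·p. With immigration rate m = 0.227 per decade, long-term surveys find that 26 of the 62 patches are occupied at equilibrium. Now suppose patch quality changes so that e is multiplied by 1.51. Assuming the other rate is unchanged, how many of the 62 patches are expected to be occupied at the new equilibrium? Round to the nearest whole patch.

Observed p* = 26/62 = 0.41935.
Balance m(1−p*) = e·p* gives e = m(1−p*)/p* = 0.227×0.58065/0.41935 = 0.31431.
New p* = m/(m+e) = 0.22700/(0.22700+0.47461) = 0.32354.
Expected occupied = 62 × 0.32354 = 20.06 ≈ 20.

20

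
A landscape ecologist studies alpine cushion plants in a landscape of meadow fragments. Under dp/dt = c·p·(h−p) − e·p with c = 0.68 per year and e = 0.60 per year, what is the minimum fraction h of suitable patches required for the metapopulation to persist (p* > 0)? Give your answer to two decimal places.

p* = h − e/c is positive only when h > e/c.
h_min = e/c = 0.60/0.68 = 0.8824.

0.88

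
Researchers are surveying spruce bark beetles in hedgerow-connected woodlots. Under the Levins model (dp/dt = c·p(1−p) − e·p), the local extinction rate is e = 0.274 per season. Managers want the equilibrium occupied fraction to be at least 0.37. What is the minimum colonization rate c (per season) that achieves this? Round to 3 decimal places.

p* = 1 − e/c ≥ 0.37 requires e/c ≤ 0.6300, i.e. c ≥ e/0.6300.
c_min = 0.274/0.6300 = 0.4349.

0.435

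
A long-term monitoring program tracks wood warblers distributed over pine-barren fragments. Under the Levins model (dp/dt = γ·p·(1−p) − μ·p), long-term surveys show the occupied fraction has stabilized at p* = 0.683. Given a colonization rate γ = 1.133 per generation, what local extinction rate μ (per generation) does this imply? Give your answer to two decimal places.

At equilibrium γ(1−p*) = μ.
μ = 1.133 × (1 − 0.683) = 1.133 × 0.3170 = 0.3592.

0.36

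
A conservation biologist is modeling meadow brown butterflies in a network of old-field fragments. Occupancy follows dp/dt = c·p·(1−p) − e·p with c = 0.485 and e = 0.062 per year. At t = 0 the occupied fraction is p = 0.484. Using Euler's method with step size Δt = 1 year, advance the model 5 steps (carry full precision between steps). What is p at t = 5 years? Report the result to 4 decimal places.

0.8133

Update rule: p ← p + [c·p·(1−p) − e·p]·Δt with Δt = 1.
p: 0.48400 → 0.57512  (Δp = +0.09112)
p: 0.57512 → 0.65797  (Δp = +0.08286)
p: 0.65797 → 0.72633  (Δp = +0.06835)
p: 0.72633 → 0.77770  (Δp = +0.05137)
p: 0.77770 → 0.81333  (Δp = +0.03563)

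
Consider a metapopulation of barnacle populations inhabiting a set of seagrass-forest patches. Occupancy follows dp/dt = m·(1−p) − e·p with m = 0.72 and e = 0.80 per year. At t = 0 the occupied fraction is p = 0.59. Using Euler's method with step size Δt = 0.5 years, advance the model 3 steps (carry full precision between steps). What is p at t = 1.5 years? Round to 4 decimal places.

Update rule: p ← p + [m·(1−p) − e·p]·Δt with Δt = 0.5.
  1  |  dp/dt·Δt = -0.088400  |  p_1 = 0.501600
  2  |  dp/dt·Δt = -0.021216  |  p_2 = 0.480384
  3  |  dp/dt·Δt = -0.005092  |  p_3 = 0.475292

0.4753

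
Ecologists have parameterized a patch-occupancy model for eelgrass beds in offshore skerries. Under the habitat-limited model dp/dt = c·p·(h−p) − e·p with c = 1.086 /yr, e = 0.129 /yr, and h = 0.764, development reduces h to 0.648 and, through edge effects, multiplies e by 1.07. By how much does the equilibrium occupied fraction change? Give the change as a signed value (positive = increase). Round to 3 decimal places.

-0.124

Before: p* = h − e/c = 0.764 − 0.129/1.086 = 0.764 − 0.1188 = 0.6452.
After: c = 1.086, e = 0.13803, h = 0.648; p* = 0.648 − 0.13803/1.086 = 0.5209.
Δp* = 0.5209 − 0.6452 = -0.1243.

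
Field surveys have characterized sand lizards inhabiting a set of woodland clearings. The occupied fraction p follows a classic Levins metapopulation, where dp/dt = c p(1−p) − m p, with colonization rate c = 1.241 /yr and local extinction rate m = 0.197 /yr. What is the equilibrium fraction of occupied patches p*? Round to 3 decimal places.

At equilibrium, colonization balances extinction: c·p*·(1−p*) = m·p*.
So p* = 1 − m/c = 1 − 0.197/1.241 = 1 − 0.1587 = 0.8413.

0.841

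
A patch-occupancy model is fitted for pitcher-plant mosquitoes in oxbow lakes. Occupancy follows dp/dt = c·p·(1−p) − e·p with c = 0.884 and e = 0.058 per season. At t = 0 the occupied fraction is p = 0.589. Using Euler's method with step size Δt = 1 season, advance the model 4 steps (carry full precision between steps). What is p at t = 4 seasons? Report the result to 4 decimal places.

0.9322

Update rule: p ← p + [c·p·(1−p) − e·p]·Δt with Δt = 1.
t = 1: p = 0.58900 + (+0.17984) = 0.76884
t = 2: p = 0.76884 + (+0.11252) = 0.88135
t = 3: p = 0.88135 + (+0.04132) = 0.92267
t = 4: p = 0.92267 + (+0.00955) = 0.93223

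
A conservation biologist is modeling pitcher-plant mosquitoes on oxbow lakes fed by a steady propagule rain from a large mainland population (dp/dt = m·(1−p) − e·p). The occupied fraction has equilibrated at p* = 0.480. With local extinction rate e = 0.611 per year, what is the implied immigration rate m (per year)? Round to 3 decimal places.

At equilibrium m(1−p*) = e·p*, so m = e·p*/(1−p*).
m = 0.611 × 0.480 / 0.5200 = 0.2933/0.5200 = 0.5640.

0.564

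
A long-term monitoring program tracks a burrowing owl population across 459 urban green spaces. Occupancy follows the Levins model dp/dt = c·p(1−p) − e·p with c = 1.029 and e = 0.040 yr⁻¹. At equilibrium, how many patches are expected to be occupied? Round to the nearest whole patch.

441

p* = 1 − e/c = 1 − 0.040/1.029 = 0.9611.
Expected occupied patches = N × p* = 459 × 0.9611 = 441.16 ≈ 441.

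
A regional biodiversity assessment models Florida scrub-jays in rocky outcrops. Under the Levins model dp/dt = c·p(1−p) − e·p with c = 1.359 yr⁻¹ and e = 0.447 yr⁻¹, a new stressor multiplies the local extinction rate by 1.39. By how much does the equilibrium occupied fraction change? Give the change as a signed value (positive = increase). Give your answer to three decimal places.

Before: p* = 1 − 0.447/1.359 = 0.6711.
After the change, c = 1.359, e = 0.62133, so p* = 1 − 0.62133/1.359 = 0.5428.
Δp* = 0.5428 − 0.6711 = -0.1283.

-0.128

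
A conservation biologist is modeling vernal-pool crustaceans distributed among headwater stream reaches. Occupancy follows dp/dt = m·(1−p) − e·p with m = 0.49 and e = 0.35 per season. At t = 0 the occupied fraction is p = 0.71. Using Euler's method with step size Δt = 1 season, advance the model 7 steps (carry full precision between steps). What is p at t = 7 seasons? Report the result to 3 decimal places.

0.583

Update rule: p ← p + [m·(1−p) − e·p]·Δt with Δt = 1.
t = 1: p = 0.71000 + (-0.10640) = 0.60360
t = 2: p = 0.60360 + (-0.01702) = 0.58658
t = 3: p = 0.58658 + (-0.00272) = 0.58385
t = 4: p = 0.58385 + (-0.00044) = 0.58342
t = 5: p = 0.58342 + (-0.00007) = 0.58335
t = 6: p = 0.58335 + (-0.00001) = 0.58334
t = 7: p = 0.58334 + (-0.00000) = 0.58333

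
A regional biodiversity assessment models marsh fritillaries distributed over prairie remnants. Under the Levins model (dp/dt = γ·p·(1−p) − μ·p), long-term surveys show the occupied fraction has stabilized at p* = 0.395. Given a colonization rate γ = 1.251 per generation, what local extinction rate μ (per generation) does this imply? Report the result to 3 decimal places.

0.757

At equilibrium γ(1−p*) = μ.
μ = 1.251 × (1 − 0.395) = 1.251 × 0.6050 = 0.7569.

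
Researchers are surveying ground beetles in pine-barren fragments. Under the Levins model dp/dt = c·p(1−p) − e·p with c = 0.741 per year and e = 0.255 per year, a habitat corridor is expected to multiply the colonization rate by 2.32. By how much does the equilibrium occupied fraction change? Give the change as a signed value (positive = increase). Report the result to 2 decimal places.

Before: p* = 1 − 0.255/0.741 = 0.6559.
After the change, c = 1.71912, e = 0.255, so p* = 1 − 0.255/1.71912 = 0.8517.
Δp* = 0.8517 − 0.6559 = +0.1958.

0.20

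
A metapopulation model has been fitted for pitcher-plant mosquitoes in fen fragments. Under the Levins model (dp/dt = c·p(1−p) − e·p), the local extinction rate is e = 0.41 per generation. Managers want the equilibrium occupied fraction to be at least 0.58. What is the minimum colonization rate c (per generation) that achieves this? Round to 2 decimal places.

p* = 1 − e/c ≥ 0.58 requires e/c ≤ 0.4200, i.e. c ≥ e/0.4200.
c_min = 0.41/0.4200 = 0.9762.

0.98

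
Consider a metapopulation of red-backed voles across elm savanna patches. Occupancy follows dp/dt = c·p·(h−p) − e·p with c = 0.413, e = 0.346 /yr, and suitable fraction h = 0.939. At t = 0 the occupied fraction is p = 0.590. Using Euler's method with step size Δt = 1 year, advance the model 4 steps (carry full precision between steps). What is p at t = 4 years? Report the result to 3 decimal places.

0.314

Update rule: p ← p + [c·p·(h−p) − e·p]·Δt with Δt = 1.
step 1: Δp = -0.11910, p = 0.47090
step 2: Δp = -0.07189, p = 0.39901
step 3: Δp = -0.04907, p = 0.34994
step 4: Δp = -0.03594, p = 0.31399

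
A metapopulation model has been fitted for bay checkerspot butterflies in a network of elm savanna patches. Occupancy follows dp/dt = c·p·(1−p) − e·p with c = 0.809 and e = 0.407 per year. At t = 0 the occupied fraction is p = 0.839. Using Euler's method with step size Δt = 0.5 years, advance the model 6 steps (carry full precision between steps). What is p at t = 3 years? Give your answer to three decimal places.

0.549

Update rule: p ← p + [c·p·(1−p) − e·p]·Δt with Δt = 0.5.
t = 0.5: p = 0.83900 + (-0.11610) = 0.72290
t = 1: p = 0.72290 + (-0.06608) = 0.65682
t = 1.5: p = 0.65682 + (-0.04249) = 0.61433
t = 2: p = 0.61433 + (-0.02918) = 0.58515
t = 2.5: p = 0.58515 + (-0.02089) = 0.56427
t = 3: p = 0.56427 + (-0.01537) = 0.54889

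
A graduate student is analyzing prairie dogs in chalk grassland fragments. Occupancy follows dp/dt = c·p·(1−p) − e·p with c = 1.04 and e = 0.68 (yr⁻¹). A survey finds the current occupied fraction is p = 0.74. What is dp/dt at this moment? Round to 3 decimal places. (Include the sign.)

-0.303

Colonization term: c·p·(1−p) = 1.04×0.74×0.2600 = 0.20010.
Extinction term: e·p = 0.50320.
dp/dt = 0.20010 − 0.50320 = -0.30310.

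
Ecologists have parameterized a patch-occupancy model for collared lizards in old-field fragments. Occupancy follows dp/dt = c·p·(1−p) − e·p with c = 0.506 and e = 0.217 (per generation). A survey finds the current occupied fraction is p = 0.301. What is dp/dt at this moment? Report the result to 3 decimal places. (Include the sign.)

0.041

Colonization term: c·p·(1−p) = 0.506×0.301×0.6990 = 0.10646.
Extinction term: e·p = 0.06532.
dp/dt = 0.10646 − 0.06532 = 0.04114.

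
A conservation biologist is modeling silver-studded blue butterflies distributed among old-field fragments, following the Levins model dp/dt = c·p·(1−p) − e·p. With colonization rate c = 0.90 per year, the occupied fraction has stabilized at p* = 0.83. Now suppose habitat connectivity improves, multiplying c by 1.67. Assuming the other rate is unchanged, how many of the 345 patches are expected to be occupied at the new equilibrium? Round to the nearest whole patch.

310

Balance c(1−p*) = e gives e = 0.90×(1 − 0.83000) = 0.15300.
New p* = 1 − e/c = 1 − 0.15300/1.50300 = 0.89820.
Expected occupied = 345 × 0.89820 = 309.88 ≈ 310.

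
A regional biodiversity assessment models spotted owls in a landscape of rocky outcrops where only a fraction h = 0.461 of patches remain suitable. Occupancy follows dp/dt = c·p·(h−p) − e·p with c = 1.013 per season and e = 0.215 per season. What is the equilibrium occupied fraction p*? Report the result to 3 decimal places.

Setting dp/dt = 0 and dividing by p* gives c·(h−p*) = e.
So p* = h − e/c = 0.461 − 0.215/1.013 = 0.461 − 0.2122 = 0.2488.

0.249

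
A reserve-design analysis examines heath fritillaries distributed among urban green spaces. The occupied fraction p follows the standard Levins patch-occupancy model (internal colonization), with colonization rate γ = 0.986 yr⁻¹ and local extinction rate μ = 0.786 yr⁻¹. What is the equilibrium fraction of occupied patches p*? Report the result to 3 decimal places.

Setting dp/dt = 0 and dividing through by p* gives γ·(1−p*) = μ.
So p* = 1 − μ/γ = 1 − 0.786/0.986 = 1 − 0.7972 = 0.2028.

0.203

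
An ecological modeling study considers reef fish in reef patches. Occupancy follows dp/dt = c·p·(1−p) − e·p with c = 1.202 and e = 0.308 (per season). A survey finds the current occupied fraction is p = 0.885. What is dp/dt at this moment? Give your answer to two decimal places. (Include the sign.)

Colonization term: c·p·(1−p) = 1.202×0.885×0.1150 = 0.12233.
Extinction term: e·p = 0.27258.
dp/dt = 0.12233 − 0.27258 = -0.15025.

-0.15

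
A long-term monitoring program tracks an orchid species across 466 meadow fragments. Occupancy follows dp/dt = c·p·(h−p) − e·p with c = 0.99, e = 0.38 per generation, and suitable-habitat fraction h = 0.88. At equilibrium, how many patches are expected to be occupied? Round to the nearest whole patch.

p* = h − e/c = 0.88 − 0.3838 = 0.4962.
Expected occupied patches = N × p* = 466 × 0.4962 = 231.21 ≈ 231.

231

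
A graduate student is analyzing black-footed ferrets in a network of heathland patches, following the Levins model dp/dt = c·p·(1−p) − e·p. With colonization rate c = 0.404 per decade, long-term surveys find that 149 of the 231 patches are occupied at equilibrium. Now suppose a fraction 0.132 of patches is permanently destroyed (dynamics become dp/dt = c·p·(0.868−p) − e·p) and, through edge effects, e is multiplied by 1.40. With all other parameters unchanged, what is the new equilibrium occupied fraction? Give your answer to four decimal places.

0.3710

Observed p* = 149/231 = 0.64502.
Balance c(1−p*) = e gives e = 0.404×(1 − 0.64502) = 0.14341.
New p* = 0.868 − e/c = 0.868 − 0.20077/0.40400 = 0.37104.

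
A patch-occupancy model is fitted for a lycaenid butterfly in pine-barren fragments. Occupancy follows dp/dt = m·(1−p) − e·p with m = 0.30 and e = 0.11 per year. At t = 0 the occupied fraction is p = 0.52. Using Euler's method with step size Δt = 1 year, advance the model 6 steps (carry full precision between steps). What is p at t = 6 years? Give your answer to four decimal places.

Update rule: p ← p + [m·(1−p) − e·p]·Δt with Δt = 1.
step 1: Δp = +0.08680, p = 0.60680
step 2: Δp = +0.05121, p = 0.65801
step 3: Δp = +0.03022, p = 0.68823
step 4: Δp = +0.01783, p = 0.70605
step 5: Δp = +0.01052, p = 0.71657
step 6: Δp = +0.00621, p = 0.72278

0.7228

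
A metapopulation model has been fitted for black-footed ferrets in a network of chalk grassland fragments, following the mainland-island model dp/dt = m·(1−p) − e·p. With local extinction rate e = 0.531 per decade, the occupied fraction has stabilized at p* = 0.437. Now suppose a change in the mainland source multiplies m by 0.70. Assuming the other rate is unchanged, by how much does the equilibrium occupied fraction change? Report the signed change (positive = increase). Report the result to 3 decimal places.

-0.085

Balance m(1−p*) = e·p* gives m = e·p*/(1−p*) = 0.531×0.43700/0.56300 = 0.41216.
New p* = m/(m+e) = 0.28851/(0.28851+0.53100) = 0.35205.
Δp* = 0.35205 − 0.43700 = -0.08495.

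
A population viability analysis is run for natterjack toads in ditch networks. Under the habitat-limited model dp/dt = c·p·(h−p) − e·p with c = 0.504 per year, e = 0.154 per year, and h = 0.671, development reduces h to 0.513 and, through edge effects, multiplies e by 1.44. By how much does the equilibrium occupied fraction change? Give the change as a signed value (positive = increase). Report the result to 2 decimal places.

Before: p* = h − e/c = 0.671 − 0.154/0.504 = 0.671 − 0.3056 = 0.3654.
After: c = 0.504, e = 0.22176, h = 0.513; p* = 0.513 − 0.22176/0.504 = 0.0730.
Δp* = 0.0730 − 0.3654 = -0.2924.

-0.29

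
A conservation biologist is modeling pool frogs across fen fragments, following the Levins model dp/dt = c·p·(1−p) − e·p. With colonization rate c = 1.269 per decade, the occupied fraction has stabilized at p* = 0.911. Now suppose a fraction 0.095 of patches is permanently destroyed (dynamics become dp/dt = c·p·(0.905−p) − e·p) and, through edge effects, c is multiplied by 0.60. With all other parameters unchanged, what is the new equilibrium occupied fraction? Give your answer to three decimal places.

Balance c(1−p*) = e gives e = 1.269×(1 − 0.91100) = 0.11294.
New p* = 0.905 − e/c = 0.905 − 0.11294/0.76140 = 0.75667.

0.757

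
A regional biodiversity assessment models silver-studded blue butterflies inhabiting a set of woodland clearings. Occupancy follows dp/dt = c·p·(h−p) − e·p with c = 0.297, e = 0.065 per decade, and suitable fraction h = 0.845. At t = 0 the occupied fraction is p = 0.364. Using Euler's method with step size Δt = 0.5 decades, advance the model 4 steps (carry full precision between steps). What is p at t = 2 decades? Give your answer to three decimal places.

0.419

Update rule: p ← p + [c·p·(h−p) − e·p]·Δt with Δt = 0.5.
t = 0.5: p = 0.36400 + (+0.01417) = 0.37817
t = 1: p = 0.37817 + (+0.01393) = 0.39210
t = 1.5: p = 0.39210 + (+0.01363) = 0.40572
t = 2: p = 0.40572 + (+0.01328) = 0.41900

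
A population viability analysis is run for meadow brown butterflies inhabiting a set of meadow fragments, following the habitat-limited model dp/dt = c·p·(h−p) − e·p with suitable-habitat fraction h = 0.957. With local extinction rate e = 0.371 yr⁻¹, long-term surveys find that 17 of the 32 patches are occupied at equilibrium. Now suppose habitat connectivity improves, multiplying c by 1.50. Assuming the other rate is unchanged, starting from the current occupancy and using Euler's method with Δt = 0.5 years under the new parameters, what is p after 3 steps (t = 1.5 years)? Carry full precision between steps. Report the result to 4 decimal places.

Observed p* = 17/32 = 0.53125.
Balance c(h−p*) = e gives c = e/(0.957 − 0.53125) = 0.371/0.42575 = 0.87140.
Starting from p₀ = 0.53125; update p ← p + (dp/dt)·Δt with the new parameters.
t = 0.5: p = 0.53125 + (+0.04927) = 0.58052
t = 1: p = 0.58052 + (+0.03515) = 0.61567
t = 1.5: p = 0.61567 + (+0.02313) = 0.63881

0.6388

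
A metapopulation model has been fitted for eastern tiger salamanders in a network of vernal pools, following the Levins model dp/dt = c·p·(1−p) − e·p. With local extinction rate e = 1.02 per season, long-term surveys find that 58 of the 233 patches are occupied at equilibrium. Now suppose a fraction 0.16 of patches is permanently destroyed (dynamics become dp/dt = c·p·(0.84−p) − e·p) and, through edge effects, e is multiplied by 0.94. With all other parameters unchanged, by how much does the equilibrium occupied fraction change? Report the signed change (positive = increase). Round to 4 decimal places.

-0.1149

Observed p* = 58/233 = 0.24893.
Balance c(1−p*) = e gives c = e/(1 − 0.24893) = 1.02/0.75107 = 1.35806.
New p* = 0.84 − e/c = 0.84 − 0.95880/1.35806 = 0.13399.
Δp* = 0.13399 − 0.24893 = -0.11494.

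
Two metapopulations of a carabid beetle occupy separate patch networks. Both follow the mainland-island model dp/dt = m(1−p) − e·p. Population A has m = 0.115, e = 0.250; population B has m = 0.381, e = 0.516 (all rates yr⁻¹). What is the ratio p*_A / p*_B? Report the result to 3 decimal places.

0.742

A: p*_A = m/(m+e) = 0.115/0.3650 = 0.3151.
B: p*_B = 0.381/0.8970 = 0.4247.
p*_A / p*_B = 0.3151/0.4247 = 0.7418.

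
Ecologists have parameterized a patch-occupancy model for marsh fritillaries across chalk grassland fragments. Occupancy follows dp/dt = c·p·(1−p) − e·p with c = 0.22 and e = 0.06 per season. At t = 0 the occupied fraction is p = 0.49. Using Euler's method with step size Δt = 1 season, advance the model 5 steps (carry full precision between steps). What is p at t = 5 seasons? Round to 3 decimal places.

0.601

Update rule: p ← p + [c·p·(1−p) − e·p]·Δt with Δt = 1.
  1  |  dp/dt·Δt = +0.025578  |  p_1 = 0.515578
  2  |  dp/dt·Δt = +0.024012  |  p_2 = 0.539590
  3  |  dp/dt·Δt = +0.022280  |  p_3 = 0.561870
  4  |  dp/dt·Δt = +0.020446  |  p_4 = 0.582315
  5  |  dp/dt·Δt = +0.018570  |  p_5 = 0.600886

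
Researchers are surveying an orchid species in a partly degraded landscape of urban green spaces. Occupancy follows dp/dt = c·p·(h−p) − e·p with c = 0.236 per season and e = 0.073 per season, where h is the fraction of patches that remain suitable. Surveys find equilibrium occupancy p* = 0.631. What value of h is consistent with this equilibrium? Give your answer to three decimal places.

At equilibrium c(h−p*) = e, so h = p* + e/c.
h = 0.631 + 0.073/0.236 = 0.631 + 0.3093 = 0.9403.

0.940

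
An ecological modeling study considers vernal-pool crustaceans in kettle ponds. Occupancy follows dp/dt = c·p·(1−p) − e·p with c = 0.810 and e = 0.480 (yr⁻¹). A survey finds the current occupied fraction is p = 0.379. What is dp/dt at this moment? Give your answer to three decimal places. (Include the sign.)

0.009

Colonization term: c·p·(1−p) = 0.810×0.379×0.6210 = 0.19064.
Extinction term: e·p = 0.18192.
dp/dt = 0.19064 − 0.18192 = 0.00872.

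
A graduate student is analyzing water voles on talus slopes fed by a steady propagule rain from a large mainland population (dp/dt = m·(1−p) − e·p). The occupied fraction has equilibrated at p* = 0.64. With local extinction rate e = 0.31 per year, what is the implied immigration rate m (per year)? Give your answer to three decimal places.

At equilibrium m(1−p*) = e·p*, so m = e·p*/(1−p*).
m = 0.31 × 0.64 / 0.3600 = 0.1984/0.3600 = 0.5511.

0.551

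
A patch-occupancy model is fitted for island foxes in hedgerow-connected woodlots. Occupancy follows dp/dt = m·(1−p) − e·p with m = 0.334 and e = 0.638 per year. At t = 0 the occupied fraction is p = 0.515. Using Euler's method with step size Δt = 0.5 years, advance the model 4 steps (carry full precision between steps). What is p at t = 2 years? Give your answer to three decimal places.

Update rule: p ← p + [m·(1−p) − e·p]·Δt with Δt = 0.5.
t = 0.5: p = 0.51500 + (-0.08329) = 0.43171
t = 1: p = 0.43171 + (-0.04281) = 0.38890
t = 1.5: p = 0.38890 + (-0.02200) = 0.36689
t = 2: p = 0.36689 + (-0.01131) = 0.35558

0.356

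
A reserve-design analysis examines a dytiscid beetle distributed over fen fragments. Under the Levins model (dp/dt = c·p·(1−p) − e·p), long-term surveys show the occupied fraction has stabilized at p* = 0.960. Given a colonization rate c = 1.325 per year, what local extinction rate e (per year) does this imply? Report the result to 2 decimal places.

At equilibrium c(1−p*) = e.
e = 1.325 × (1 − 0.960) = 1.325 × 0.0400 = 0.0530.

0.05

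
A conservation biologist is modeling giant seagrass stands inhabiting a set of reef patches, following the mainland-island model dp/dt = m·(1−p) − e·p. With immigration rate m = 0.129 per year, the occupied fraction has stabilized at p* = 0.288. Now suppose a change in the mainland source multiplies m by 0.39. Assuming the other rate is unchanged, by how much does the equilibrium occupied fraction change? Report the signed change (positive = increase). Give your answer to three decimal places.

-0.152

Balance m(1−p*) = e·p* gives e = m(1−p*)/p* = 0.129×0.71200/0.28800 = 0.31892.
New p* = m/(m+e) = 0.05031/(0.05031+0.31892) = 0.13626.
Δp* = 0.13626 − 0.28800 = -0.15174.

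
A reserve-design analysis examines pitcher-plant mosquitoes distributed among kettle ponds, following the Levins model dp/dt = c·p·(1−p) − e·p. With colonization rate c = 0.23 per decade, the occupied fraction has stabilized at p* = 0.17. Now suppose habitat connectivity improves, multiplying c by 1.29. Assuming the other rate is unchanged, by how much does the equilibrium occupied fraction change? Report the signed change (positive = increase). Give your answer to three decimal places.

Balance c(1−p*) = e gives e = 0.23×(1 − 0.17000) = 0.19090.
New p* = 1 − e/c = 1 − 0.19090/0.29670 = 0.35659.
Δp* = 0.35659 − 0.17000 = +0.18659.

0.187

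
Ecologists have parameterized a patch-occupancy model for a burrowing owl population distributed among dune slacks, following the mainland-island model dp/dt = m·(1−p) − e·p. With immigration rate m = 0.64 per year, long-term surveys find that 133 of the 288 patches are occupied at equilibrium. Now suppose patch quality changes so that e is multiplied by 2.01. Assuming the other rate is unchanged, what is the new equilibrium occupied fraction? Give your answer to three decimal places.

Observed p* = 133/288 = 0.46181.
Balance m(1−p*) = e·p* gives e = m(1−p*)/p* = 0.64×0.53819/0.46181 = 0.74585.
New p* = m/(m+e) = 0.64000/(0.64000+1.49916) = 0.29918.

0.299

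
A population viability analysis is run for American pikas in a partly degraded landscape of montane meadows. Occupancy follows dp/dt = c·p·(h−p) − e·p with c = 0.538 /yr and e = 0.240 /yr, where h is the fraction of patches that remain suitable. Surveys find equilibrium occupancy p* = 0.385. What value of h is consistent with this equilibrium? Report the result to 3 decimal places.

0.831

At equilibrium c(h−p*) = e, so h = p* + e/c.
h = 0.385 + 0.240/0.538 = 0.385 + 0.4461 = 0.8311.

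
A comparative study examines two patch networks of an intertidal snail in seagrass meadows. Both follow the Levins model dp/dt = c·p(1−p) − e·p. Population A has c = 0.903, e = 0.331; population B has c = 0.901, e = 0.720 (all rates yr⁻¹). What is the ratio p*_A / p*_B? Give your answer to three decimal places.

3.153

A: p*_A = 1 − 0.331/0.903 = 0.6334.
B: p*_B = 1 − 0.720/0.901 = 0.2009.
p*_A / p*_B = 0.6334/0.2009 = 3.1532.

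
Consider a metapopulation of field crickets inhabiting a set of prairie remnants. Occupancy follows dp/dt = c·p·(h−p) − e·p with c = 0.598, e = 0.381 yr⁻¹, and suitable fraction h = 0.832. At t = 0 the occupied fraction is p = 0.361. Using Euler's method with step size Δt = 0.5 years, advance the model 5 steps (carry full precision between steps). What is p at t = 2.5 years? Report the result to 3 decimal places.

Update rule: p ← p + [c·p·(h−p) − e·p]·Δt with Δt = 0.5.
t = 0.5: p = 0.36100 + (-0.01793) = 0.34307
t = 1: p = 0.34307 + (-0.01520) = 0.32787
t = 1.5: p = 0.32787 + (-0.01304) = 0.31483
t = 2: p = 0.31483 + (-0.01129) = 0.30354
t = 2.5: p = 0.30354 + (-0.00986) = 0.29368

0.294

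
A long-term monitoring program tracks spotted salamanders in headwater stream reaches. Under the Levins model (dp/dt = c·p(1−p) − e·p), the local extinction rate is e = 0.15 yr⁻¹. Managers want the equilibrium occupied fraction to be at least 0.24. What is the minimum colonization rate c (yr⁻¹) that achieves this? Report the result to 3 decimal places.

p* = 1 − e/c ≥ 0.24 requires e/c ≤ 0.7600, i.e. c ≥ e/0.7600.
c_min = 0.15/0.7600 = 0.1974.

0.197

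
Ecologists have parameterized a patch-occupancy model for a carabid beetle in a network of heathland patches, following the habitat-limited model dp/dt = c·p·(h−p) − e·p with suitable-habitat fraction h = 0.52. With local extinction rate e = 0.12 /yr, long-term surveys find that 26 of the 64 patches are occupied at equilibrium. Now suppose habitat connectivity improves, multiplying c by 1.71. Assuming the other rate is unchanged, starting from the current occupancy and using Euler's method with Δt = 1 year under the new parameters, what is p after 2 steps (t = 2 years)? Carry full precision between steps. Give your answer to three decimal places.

Observed p* = 26/64 = 0.40625.
Balance c(h−p*) = e gives c = e/(0.52 − 0.40625) = 0.12/0.11375 = 1.05495.
Starting from p₀ = 0.40625; update p ← p + (dp/dt)·Δt with the new parameters.
step 1: Δp = +0.03461, p = 0.44086
step 2: Δp = +0.01003, p = 0.45090

0.451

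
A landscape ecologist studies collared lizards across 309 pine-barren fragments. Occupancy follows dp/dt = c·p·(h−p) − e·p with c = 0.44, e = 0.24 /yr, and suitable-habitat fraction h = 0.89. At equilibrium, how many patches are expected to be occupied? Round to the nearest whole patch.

106

p* = h − e/c = 0.89 − 0.5455 = 0.3445.
Expected occupied patches = N × p* = 309 × 0.3445 = 106.46 ≈ 106.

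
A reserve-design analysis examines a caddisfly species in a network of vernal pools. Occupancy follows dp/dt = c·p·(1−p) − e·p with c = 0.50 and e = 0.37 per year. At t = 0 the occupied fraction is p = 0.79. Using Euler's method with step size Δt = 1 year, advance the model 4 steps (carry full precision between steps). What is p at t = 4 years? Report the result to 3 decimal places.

0.395

Update rule: p ← p + [c·p·(1−p) − e·p]·Δt with Δt = 1.
p: 0.79000 → 0.58065  (Δp = -0.20935)
p: 0.58065 → 0.48756  (Δp = -0.09309)
p: 0.48756 → 0.43208  (Δp = -0.05547)
p: 0.43208 → 0.39491  (Δp = -0.03718)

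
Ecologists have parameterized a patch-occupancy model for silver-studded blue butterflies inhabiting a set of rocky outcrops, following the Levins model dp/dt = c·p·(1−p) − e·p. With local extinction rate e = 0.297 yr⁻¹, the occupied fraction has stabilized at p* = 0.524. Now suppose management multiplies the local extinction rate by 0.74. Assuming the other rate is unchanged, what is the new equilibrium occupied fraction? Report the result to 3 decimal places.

Balance c(1−p*) = e gives c = e/(1 − 0.52400) = 0.297/0.47600 = 0.62395.
New p* = 1 − e/c = 1 − 0.21978/0.62395 = 0.64776.

0.648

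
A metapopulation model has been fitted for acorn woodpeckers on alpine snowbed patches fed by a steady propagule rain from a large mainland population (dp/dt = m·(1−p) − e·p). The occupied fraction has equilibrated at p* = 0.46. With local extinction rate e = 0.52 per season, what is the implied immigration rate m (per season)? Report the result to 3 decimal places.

At equilibrium m(1−p*) = e·p*, so m = e·p*/(1−p*).
m = 0.52 × 0.46 / 0.5400 = 0.2392/0.5400 = 0.4430.

0.443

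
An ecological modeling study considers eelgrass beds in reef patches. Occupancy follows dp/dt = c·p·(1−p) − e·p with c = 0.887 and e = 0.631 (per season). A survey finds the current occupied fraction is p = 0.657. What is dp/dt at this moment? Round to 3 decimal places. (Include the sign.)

-0.215

Colonization term: c·p·(1−p) = 0.887×0.657×0.3430 = 0.19989.
Extinction term: e·p = 0.41457.
dp/dt = 0.19989 − 0.41457 = -0.21468.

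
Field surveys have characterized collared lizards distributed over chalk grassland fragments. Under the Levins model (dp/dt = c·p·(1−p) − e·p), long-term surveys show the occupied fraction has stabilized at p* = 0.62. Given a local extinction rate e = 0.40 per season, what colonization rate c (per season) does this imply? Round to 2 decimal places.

At equilibrium c(1−p*) = e, so c = e/(1−p*).
c = 0.40/(1 − 0.62) = 0.40/0.3800 = 1.0526.

1.05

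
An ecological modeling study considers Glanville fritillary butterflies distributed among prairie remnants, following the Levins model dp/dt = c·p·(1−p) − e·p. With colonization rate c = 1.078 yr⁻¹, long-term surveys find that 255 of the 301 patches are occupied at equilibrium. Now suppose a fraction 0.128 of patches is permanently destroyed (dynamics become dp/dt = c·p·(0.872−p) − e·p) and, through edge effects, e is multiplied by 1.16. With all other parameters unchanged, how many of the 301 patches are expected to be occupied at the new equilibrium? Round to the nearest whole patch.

209

Observed p* = 255/301 = 0.84718.
Balance c(1−p*) = e gives e = 1.078×(1 − 0.84718) = 0.16474.
New p* = 0.872 − e/c = 0.872 − 0.19110/1.07800 = 0.69473.
Expected occupied = 301 × 0.69473 = 209.11 ≈ 209.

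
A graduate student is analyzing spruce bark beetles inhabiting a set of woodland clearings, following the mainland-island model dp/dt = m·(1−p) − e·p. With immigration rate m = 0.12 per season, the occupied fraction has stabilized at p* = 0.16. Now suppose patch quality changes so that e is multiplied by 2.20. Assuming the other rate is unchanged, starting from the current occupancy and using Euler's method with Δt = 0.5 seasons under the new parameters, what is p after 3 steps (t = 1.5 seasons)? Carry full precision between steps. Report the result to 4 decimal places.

0.0809

Balance m(1−p*) = e·p* gives e = m(1−p*)/p* = 0.12×0.84000/0.16000 = 0.63000.
Starting from p₀ = 0.16000; update p ← p + (dp/dt)·Δt with the new parameters.
  1  |  dp/dt·Δt = -0.060480  |  p_1 = 0.099520
  2  |  dp/dt·Δt = -0.014939  |  p_2 = 0.084581
  3  |  dp/dt·Δt = -0.003690  |  p_3 = 0.080892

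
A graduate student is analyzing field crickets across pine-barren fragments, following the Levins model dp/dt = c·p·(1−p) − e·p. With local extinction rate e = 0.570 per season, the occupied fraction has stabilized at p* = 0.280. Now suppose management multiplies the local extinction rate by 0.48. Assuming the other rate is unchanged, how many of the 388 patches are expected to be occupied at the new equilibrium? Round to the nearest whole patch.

254

Balance c(1−p*) = e gives c = e/(1 − 0.28000) = 0.570/0.72000 = 0.79167.
New p* = 1 − e/c = 1 − 0.27360/0.79167 = 0.65440.
Expected occupied = 388 × 0.65440 = 253.91 ≈ 254.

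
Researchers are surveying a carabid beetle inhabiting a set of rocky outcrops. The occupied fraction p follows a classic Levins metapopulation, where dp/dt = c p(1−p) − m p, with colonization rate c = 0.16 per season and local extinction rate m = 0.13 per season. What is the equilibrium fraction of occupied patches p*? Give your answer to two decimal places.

Setting dp/dt = 0 and dividing through by p* gives c·(1−p*) = m.
So p* = 1 − m/c = 1 − 0.13/0.16 = 1 − 0.8125 = 0.1875.

0.19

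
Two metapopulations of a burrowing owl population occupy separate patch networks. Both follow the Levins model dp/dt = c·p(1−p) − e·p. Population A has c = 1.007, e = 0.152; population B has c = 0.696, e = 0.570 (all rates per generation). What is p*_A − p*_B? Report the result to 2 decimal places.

0.67

A: p*_A = 1 − 0.152/1.007 = 0.8491.
B: p*_B = 1 − 0.570/0.696 = 0.1810.
p*_A − p*_B = 0.8491 − 0.1810 = 0.6680.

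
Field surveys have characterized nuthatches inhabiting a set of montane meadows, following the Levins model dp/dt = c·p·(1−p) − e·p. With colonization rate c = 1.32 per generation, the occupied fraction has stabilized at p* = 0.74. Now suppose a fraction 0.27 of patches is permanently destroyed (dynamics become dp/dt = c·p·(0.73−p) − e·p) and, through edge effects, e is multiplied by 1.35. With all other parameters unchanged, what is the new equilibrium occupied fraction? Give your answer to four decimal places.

Balance c(1−p*) = e gives e = 1.32×(1 − 0.74000) = 0.34320.
New p* = 0.73 − e/c = 0.73 − 0.46332/1.32000 = 0.37900.

0.3790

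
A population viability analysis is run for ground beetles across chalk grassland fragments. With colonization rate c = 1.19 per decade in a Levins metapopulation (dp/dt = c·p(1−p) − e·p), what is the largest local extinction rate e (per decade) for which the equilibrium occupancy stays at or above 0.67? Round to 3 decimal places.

1 − e/c ≥ 0.67 ⇒ e ≤ c(1 − 0.67) = 1.19 × 0.3300.
e_max = 0.3927.

0.393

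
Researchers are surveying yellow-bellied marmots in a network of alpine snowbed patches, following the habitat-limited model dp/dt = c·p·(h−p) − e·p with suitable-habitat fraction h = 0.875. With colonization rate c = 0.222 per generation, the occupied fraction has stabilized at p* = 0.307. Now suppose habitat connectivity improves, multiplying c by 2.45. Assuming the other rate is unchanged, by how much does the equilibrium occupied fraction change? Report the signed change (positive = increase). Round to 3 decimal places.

Balance c(h−p*) = e gives e = 0.222×(0.875 − 0.30700) = 0.12610.
New p* = 0.875 − e/c = 0.875 − 0.12610/0.54390 = 0.64316.
Δp* = 0.64316 − 0.30700 = +0.33616.

0.336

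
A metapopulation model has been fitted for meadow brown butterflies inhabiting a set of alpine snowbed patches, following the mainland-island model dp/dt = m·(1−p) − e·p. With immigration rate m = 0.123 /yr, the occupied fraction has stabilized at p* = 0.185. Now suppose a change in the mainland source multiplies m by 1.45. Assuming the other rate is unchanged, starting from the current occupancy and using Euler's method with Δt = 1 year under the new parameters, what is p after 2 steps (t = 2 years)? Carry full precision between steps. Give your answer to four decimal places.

0.2427

Balance m(1−p*) = e·p* gives e = m(1−p*)/p* = 0.123×0.81500/0.18500 = 0.54186.
Starting from p₀ = 0.18500; update p ← p + (dp/dt)·Δt with the new parameters.
step 1: Δp = +0.04511, p = 0.23011
step 2: Δp = +0.01262, p = 0.24273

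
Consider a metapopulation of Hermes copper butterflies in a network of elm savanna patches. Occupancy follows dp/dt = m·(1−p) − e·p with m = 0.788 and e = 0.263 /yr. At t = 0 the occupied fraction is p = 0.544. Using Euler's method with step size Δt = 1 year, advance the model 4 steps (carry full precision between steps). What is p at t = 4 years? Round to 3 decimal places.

0.750

Update rule: p ← p + [m·(1−p) − e·p]·Δt with Δt = 1.
t = 1: p = 0.54400 + (+0.21626) = 0.76026
t = 2: p = 0.76026 + (-0.01103) = 0.74923
t = 3: p = 0.74923 + (+0.00056) = 0.74979
t = 4: p = 0.74979 + (-0.00003) = 0.74976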